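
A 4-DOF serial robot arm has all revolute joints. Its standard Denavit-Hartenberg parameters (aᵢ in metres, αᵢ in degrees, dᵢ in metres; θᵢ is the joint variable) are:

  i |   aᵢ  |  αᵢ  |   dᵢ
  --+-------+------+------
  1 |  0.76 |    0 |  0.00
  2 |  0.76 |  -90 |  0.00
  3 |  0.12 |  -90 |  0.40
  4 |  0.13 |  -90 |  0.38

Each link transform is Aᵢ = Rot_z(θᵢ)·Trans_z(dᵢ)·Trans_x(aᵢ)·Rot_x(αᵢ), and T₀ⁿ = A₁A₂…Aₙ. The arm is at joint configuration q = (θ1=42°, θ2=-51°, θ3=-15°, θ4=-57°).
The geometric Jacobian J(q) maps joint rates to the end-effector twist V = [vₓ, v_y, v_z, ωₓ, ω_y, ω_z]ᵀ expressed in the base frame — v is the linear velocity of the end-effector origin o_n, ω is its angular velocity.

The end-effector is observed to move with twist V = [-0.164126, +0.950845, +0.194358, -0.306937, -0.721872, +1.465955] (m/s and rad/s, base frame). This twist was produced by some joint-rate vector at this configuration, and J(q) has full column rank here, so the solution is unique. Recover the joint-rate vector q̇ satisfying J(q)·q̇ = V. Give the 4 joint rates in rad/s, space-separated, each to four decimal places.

o_n = [1.6742, 0.8482, -0.3177]
J₁: ẑ×o_n = [-0.8482, 1.6742, 0.0000], ω = ẑ
J2: z=[0.0000, 0.0000, 1.0000] o=[0.5648, 0.5085, 0.0000] → [-0.3397, 1.1094, 0.0000, 0.0000, 0.0000, 1.0000]
J3: z=[0.1564, 0.9877, 0.0000] o=[1.3154, 0.3896, 0.0000] → [-0.3138, 0.0497, -0.2827, 0.1564, 0.9877, 0.0000]
J4: z=[0.2556, -0.0405, -0.9659] o=[1.4925, 0.7666, 0.0311] → [0.0929, -0.0864, 0.0282, 0.2556, -0.0405, -0.9659]
q̇ = J⁺·V = [0.1530, 0.6030, -0.7610, -0.7350]

0.1530 0.6030 -0.7610 -0.7350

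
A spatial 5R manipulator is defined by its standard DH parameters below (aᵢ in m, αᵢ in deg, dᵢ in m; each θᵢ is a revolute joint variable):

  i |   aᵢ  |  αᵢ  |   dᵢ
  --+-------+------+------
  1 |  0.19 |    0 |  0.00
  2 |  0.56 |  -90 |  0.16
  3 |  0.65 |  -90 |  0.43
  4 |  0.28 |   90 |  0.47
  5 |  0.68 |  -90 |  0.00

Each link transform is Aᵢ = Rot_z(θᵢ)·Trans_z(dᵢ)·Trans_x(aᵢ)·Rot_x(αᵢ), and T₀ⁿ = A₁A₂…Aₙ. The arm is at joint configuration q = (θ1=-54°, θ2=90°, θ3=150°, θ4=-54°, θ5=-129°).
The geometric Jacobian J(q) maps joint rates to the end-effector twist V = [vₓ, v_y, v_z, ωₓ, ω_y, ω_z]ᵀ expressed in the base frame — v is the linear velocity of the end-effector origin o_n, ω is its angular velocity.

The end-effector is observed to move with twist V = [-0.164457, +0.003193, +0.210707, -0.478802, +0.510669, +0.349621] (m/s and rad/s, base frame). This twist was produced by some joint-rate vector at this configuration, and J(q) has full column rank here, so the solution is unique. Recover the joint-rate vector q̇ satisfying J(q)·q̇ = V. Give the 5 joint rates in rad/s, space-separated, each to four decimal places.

o_n = [0.0115, 0.1571, -0.1721]
J₁: ẑ×o_n = [-0.1571, 0.0115, 0.0000], ω = ẑ
J2: z=[0.0000, 0.0000, 1.0000] o=[0.1117, -0.1537, 0.0000] → [-0.3108, -0.1002, 0.0000, 0.0000, 0.0000, 1.0000]
J3: z=[-0.5878, 0.8090, 0.0000] o=[0.5647, 0.1754, 0.1600] → [-0.2687, -0.1952, 0.4584, -0.5878, 0.8090, 0.0000]
J4: z=[-0.4045, -0.2939, 0.8660] o=[-0.1434, 0.1924, -0.1650] → [0.0327, 0.1313, 0.0598, -0.4045, -0.2939, 0.8660]
J5: z=[0.2213, 0.8873, 0.4045] o=[-0.5820, 0.1538, 0.1597] → [-0.2958, 0.3135, -0.5259, 0.2213, 0.8873, 0.4045]
q̇ = J⁺·V = [0.0650, -0.1350, 0.5970, 0.4070, 0.1660]

0.0650 -0.1350 0.5970 0.4070 0.1660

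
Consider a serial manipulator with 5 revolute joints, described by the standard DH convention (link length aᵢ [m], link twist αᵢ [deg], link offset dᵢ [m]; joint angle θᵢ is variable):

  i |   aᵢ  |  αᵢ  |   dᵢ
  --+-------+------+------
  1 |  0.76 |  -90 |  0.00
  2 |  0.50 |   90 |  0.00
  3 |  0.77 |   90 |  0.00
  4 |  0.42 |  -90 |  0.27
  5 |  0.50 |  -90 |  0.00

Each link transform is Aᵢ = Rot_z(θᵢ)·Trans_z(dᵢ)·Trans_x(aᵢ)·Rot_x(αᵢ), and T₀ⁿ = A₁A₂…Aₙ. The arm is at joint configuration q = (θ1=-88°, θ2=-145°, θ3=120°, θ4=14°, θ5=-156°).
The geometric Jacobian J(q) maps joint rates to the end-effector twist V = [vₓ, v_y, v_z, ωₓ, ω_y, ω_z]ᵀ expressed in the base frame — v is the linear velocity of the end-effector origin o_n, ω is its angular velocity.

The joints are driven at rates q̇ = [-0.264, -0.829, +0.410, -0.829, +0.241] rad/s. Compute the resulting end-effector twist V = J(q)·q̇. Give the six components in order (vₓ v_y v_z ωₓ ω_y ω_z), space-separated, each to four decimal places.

0.0288 -0.1730 -0.5604 -1.2864 -0.2400 -1.1865

o_n = [0.8833, -0.2898, 0.3186]
J₁: ẑ×o_n = [0.2898, 0.8833, -0.0000], ω = ẑ
J2: z=[0.9994, 0.0349, 0.0000] o=[0.0265, -0.7595, 0.0000] → [0.0111, -0.3184, 0.4395, 0.9994, 0.0349, 0.0000]
J3: z=[-0.0200, 0.5732, -0.8192] o=[0.0122, -0.3502, 0.2868] → [0.0677, -0.7129, -0.5005, -0.0200, 0.5732, -0.8192]
J4: z=[0.4749, 0.7264, 0.4967] o=[0.6897, -0.6421, 0.0660] → [0.0085, -0.0238, 0.0267, 0.4749, 0.7264, 0.4967]
J5: z=[-0.2323, 0.6479, -0.7254] o=[1.1744, -0.5422, -0.0000] → [0.3896, 0.2852, 0.1300, -0.2323, 0.6479, -0.7254]
V = J·q̇ = [0.0288, -0.1730, -0.5604, -1.2864, -0.2400, -1.1865]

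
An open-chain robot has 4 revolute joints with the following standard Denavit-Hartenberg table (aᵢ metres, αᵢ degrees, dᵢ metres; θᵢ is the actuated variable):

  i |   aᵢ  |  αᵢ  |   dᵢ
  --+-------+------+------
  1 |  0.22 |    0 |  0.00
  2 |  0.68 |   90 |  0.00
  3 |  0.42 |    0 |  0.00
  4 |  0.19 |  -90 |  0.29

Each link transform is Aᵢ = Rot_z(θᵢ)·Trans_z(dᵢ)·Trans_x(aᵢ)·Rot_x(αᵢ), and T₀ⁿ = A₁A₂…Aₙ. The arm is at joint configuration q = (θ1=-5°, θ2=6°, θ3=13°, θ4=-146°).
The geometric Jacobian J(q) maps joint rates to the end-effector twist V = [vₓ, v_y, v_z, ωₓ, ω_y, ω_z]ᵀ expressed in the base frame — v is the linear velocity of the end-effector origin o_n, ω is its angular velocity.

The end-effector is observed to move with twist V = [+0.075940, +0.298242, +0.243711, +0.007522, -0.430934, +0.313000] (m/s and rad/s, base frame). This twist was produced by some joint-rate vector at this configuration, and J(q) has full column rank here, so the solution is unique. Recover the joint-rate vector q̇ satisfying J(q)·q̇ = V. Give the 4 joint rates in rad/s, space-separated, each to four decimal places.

o_n = [1.1837, -0.2924, -0.0445]
J₁: ẑ×o_n = [0.2924, 1.1837, -0.0000], ω = ẑ
J2: z=[0.0000, 0.0000, 1.0000] o=[0.2192, -0.0192, 0.0000] → [0.2732, 0.9646, -0.0000, 0.0000, 0.0000, 1.0000]
J3: z=[0.0175, -0.9998, 0.0000] o=[0.8991, -0.0073, 0.0000] → [0.0445, 0.0008, 0.2797, 0.0175, -0.9998, 0.0000]
J4: z=[0.0175, -0.9998, 0.0000] o=[1.3082, -0.0002, 0.0945] → [0.1389, 0.0024, -0.1296, 0.0175, -0.9998, 0.0000]
q̇ = J⁺·V = [-0.0160, 0.3290, 0.7320, -0.3010]

-0.0160 0.3290 0.7320 -0.3010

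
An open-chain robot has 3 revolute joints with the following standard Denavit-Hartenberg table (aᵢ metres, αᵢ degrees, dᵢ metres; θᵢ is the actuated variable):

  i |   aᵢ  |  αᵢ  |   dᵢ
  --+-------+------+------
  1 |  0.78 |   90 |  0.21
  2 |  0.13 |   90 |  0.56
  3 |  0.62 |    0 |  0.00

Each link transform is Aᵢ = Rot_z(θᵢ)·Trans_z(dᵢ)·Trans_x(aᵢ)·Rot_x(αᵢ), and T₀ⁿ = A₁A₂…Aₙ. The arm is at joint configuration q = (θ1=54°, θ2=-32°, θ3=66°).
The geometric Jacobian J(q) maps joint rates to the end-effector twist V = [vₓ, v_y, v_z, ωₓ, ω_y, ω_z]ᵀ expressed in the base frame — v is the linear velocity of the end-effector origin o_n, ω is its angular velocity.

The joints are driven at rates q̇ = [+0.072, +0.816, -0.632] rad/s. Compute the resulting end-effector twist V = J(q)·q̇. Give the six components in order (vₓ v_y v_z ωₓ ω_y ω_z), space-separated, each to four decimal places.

o_n = [1.5603, 0.2312, 0.0075]
J₁: ẑ×o_n = [-0.2312, 1.5603, 0.0000], ω = ẑ
J2: z=[0.8090, -0.5878, 0.0000] o=[0.4585, 0.6310, 0.2100] → [0.1190, 0.1638, 0.3241, 0.8090, -0.5878, 0.0000]
J3: z=[-0.3115, -0.4287, -0.8480] o=[0.9763, 0.3911, 0.1411] → [-0.0783, -0.5368, 0.3001, -0.3115, -0.4287, -0.8480]
V = J·q̇ = [0.1300, 0.5853, 0.0748, 0.8570, -0.2087, 0.6080]

0.1300 0.5853 0.0748 0.8570 -0.2087 0.6080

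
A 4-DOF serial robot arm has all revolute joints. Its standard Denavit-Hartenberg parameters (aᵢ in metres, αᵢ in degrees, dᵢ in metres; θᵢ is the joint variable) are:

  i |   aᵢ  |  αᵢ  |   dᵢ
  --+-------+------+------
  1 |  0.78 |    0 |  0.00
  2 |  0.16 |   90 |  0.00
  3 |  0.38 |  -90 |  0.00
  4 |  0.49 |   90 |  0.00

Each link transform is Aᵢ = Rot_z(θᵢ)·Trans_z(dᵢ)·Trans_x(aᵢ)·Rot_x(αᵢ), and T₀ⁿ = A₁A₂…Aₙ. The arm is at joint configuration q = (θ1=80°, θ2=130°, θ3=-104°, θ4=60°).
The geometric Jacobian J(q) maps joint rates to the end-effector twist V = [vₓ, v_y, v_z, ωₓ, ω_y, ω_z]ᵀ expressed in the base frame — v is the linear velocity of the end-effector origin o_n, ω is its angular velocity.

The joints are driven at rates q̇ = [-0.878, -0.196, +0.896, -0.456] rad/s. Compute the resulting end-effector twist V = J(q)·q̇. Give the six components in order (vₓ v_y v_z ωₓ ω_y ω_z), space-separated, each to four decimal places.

-0.2109 -0.4901 -0.3232 -0.0648 0.9972 -0.9637

o_n = [0.3400, 0.3963, -0.6064]
J₁: ẑ×o_n = [-0.3963, 0.3400, 0.0000], ω = ẑ
J2: z=[0.0000, 0.0000, 1.0000] o=[0.1354, 0.7682, 0.0000] → [0.3719, 0.2046, -0.0000, 0.0000, 0.0000, 1.0000]
J3: z=[-0.5000, 0.8660, 0.0000] o=[-0.0031, 0.6882, 0.0000] → [-0.5252, -0.3032, -0.1512, -0.5000, 0.8660, 0.0000]
J4: z=[-0.8403, -0.4851, -0.2419] o=[0.0765, 0.7341, -0.3687] → [0.0336, -0.2635, 0.4117, -0.8403, -0.4851, -0.2419]
V = J·q̇ = [-0.2109, -0.4901, -0.3232, -0.0648, 0.9972, -0.9637]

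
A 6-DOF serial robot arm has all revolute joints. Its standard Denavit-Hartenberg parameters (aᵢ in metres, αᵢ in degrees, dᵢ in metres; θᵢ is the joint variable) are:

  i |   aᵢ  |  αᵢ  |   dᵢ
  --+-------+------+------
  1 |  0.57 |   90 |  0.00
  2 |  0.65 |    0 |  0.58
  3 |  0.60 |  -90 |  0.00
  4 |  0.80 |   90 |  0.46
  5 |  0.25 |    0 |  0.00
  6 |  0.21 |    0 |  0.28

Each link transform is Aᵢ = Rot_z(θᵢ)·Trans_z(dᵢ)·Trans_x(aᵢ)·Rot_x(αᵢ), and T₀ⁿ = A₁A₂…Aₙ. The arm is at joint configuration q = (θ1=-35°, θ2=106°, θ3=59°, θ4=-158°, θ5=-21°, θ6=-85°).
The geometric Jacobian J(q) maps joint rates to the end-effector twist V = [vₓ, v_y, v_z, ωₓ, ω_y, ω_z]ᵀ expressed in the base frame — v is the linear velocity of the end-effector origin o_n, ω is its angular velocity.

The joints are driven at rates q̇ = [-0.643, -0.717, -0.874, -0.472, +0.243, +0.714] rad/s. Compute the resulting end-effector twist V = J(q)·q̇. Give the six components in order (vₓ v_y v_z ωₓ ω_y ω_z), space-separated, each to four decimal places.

-0.1944 0.0365 -0.4970 1.8052 1.7614 -0.2799

o_n = [0.2150, -0.9877, 0.3561]
J₁: ẑ×o_n = [0.9877, 0.2150, -0.0000], ω = ẑ
J2: z=[-0.5736, -0.8192, 0.0000] o=[0.4669, -0.3269, 0.0000] → [-0.2917, 0.2042, 0.1726, -0.5736, -0.8192, 0.0000]
J3: z=[-0.5736, -0.8192, 0.0000] o=[-0.0125, -0.6993, 0.6248] → [0.2201, -0.1542, 0.3518, -0.5736, -0.8192, 0.0000]
J4: z=[-0.2120, 0.1485, -0.9659] o=[-0.4873, -0.3669, 0.7801] → [-0.6627, -0.7682, 0.0274, -0.2120, 0.1485, -0.9659]
J5: z=[0.8282, 0.5520, -0.0970] o=[-0.1698, -0.9550, 0.1438] → [0.1140, -0.2131, -0.2395, 0.8282, 0.5520, -0.0970]
J6: z=[0.8282, 0.5520, -0.0970] o=[-0.0297, -1.1598, 0.1743] → [0.1170, -0.1742, 0.0075, 0.8282, 0.5520, -0.0970]
V = J·q̇ = [-0.1944, 0.0365, -0.4970, 1.8052, 1.7614, -0.2799]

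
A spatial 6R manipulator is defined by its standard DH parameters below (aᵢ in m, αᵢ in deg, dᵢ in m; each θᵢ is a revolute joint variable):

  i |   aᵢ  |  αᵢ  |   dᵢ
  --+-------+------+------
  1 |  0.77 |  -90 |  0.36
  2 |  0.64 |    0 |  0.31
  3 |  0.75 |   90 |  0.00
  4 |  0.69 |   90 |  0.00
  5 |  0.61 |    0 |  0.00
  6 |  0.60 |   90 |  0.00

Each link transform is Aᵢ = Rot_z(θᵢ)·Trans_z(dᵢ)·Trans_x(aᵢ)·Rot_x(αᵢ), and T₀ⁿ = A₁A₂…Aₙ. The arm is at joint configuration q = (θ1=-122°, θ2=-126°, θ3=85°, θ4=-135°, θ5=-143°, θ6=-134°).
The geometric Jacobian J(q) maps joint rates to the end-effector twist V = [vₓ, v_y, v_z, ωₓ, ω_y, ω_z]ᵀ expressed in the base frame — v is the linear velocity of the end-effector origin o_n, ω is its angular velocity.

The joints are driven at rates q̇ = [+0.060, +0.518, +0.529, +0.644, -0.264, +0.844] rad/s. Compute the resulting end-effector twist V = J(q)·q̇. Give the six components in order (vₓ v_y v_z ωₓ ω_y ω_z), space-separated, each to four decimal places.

o_n = [-0.2538, -0.6229, 1.4142]
J₁: ẑ×o_n = [0.6229, -0.2538, 0.0000], ω = ẑ
J2: z=[0.8480, -0.5299, 0.0000] o=[-0.4080, -0.6530, 0.3600] → [-0.5586, -0.8940, 0.1073, 0.8480, -0.5299, 0.0000]
J3: z=[0.8480, -0.5299, 0.0000] o=[0.0542, -0.4983, 0.8778] → [-0.2843, -0.4549, -0.2689, 0.8480, -0.5299, 0.0000]
J4: z=[0.3477, 0.5564, 0.7547] o=[-0.2457, -0.9783, 1.3698] → [-0.2435, -0.0215, 0.1280, 0.3477, 0.5564, 0.7547]
J5: z=[0.8825, 0.0779, -0.4639] o=[-0.4644, -0.4075, 1.0497] → [-0.0716, -0.4193, -0.2065, 0.8825, 0.0779, -0.4639]
J6: z=[0.8825, 0.0779, -0.4639] o=[-0.4376, -1.0147, 0.9987] → [0.2141, -0.4520, 0.3315, 0.8825, 0.0779, -0.4639]
V = J·q̇ = [-0.3596, -1.0036, 0.3300, 1.6236, -0.1514, 0.2770]

-0.3596 -1.0036 0.3300 1.6236 -0.1514 0.2770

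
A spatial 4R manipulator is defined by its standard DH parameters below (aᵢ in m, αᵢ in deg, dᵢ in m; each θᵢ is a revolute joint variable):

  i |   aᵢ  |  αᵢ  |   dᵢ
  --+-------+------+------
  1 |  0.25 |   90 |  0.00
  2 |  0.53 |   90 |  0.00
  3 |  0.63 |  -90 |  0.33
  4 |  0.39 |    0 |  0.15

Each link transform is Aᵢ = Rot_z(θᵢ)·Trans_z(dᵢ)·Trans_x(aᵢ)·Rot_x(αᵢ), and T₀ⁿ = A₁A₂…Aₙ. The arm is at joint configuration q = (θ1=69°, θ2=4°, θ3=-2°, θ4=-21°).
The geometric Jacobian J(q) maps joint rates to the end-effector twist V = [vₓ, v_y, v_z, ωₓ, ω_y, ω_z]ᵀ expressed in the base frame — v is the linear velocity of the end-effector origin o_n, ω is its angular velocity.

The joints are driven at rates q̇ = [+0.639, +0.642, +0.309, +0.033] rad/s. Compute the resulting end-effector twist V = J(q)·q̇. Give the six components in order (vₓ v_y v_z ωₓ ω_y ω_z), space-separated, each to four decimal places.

o_n = [0.7554, 1.6464, -0.3620]
J₁: ẑ×o_n = [-1.6464, 0.7554, 0.0000], ω = ẑ
J2: z=[0.9336, -0.3584, 0.0000] o=[0.0896, 0.2334, 0.0000] → [0.1297, 0.3379, 1.5578, 0.9336, -0.3584, 0.0000]
J3: z=[0.0250, 0.0651, -0.9976] o=[0.2791, 0.7270, 0.0370] → [0.8912, -0.4652, -0.0080, 0.0250, 0.0651, -0.9976]
J4: z=[0.9455, -0.3256, 0.0024] o=[0.4919, 1.3427, -0.2483] → [0.0363, 0.1081, 0.3730, 0.9455, -0.3256, 0.0024]
V = J·q̇ = [-0.6922, 0.5595, 1.0099, 0.6383, -0.2207, 0.3308]

-0.6922 0.5595 1.0099 0.6383 -0.2207 0.3308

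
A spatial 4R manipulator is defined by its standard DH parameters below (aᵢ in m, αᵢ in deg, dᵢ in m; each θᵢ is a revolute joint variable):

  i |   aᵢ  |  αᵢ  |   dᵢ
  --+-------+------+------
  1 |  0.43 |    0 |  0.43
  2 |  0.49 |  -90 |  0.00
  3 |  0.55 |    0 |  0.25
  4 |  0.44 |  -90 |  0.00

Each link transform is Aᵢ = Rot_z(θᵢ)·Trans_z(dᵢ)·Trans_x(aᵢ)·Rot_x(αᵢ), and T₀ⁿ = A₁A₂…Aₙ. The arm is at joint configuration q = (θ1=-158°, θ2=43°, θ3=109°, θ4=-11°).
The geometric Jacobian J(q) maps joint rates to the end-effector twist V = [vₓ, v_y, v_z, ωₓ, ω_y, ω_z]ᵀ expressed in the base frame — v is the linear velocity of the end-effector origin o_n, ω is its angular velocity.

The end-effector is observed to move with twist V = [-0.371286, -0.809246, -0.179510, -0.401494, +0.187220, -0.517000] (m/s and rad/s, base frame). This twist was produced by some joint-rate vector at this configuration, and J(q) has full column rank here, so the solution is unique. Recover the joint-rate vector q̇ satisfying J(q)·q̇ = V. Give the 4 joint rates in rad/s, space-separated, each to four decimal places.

0.4280 -0.9450 -0.8510 0.4080

o_n = [-0.2776, -0.4930, -0.5258]
J₁: ẑ×o_n = [0.4930, -0.2776, 0.0000], ω = ẑ
J2: z=[0.0000, 0.0000, 1.0000] o=[-0.3987, -0.1611, 0.4300] → [0.3320, 0.1210, -0.0000, 0.0000, 0.0000, 1.0000]
J3: z=[0.9063, -0.4226, 0.0000] o=[-0.6058, -0.6052, 0.4300] → [0.4039, 0.8662, 0.2403, 0.9063, -0.4226, 0.0000]
J4: z=[0.9063, -0.4226, 0.0000] o=[-0.3035, -0.5485, -0.0900] → [0.1841, 0.3949, 0.0612, 0.9063, -0.4226, 0.0000]
q̇ = J⁺·V = [0.4280, -0.9450, -0.8510, 0.4080]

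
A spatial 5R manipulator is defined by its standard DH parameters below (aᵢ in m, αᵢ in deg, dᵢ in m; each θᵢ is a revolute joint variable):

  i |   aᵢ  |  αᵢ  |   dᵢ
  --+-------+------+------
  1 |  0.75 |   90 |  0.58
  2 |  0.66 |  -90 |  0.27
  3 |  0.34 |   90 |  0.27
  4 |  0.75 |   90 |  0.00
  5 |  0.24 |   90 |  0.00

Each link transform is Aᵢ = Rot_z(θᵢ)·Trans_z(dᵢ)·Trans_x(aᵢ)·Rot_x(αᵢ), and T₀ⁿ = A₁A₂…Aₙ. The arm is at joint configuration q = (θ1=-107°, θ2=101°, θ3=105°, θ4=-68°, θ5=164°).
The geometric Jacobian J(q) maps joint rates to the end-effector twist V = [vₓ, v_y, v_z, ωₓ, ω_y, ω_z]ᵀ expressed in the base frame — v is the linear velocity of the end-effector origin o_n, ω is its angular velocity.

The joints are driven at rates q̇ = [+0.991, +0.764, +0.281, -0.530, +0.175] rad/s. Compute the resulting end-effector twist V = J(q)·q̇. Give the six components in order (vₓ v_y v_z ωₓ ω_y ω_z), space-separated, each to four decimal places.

o_n = [0.0046, -0.8859, 1.1951]
J₁: ẑ×o_n = [0.8859, 0.0046, -0.0000], ω = ẑ
J2: z=[-0.9563, 0.2924, 0.0000] o=[-0.2193, -0.7172, 0.5800] → [0.1799, 0.5883, 0.0959, -0.9563, 0.2924, 0.0000]
J3: z=[0.2870, 0.9387, -0.1908] o=[-0.4407, -0.5179, 1.2279] → [-0.1010, -0.0756, -0.5236, 0.2870, 0.9387, -0.1908]
J4: z=[0.3014, 0.1006, 0.9482] o=[-0.0540, -0.3765, 1.0900] → [0.4936, 0.0239, -0.1594, 0.3014, 0.1006, 0.9482]
J5: z=[-0.9506, -0.0460, 0.3070] o=[0.0019, -1.1219, 1.1513] → [-0.0745, 0.0425, -0.2242, -0.9506, -0.0460, 0.3070]
V = J·q̇ = [0.7123, 0.4276, -0.0286, -0.9761, 0.4258, 0.4886]

0.7123 0.4276 -0.0286 -0.9761 0.4258 0.4886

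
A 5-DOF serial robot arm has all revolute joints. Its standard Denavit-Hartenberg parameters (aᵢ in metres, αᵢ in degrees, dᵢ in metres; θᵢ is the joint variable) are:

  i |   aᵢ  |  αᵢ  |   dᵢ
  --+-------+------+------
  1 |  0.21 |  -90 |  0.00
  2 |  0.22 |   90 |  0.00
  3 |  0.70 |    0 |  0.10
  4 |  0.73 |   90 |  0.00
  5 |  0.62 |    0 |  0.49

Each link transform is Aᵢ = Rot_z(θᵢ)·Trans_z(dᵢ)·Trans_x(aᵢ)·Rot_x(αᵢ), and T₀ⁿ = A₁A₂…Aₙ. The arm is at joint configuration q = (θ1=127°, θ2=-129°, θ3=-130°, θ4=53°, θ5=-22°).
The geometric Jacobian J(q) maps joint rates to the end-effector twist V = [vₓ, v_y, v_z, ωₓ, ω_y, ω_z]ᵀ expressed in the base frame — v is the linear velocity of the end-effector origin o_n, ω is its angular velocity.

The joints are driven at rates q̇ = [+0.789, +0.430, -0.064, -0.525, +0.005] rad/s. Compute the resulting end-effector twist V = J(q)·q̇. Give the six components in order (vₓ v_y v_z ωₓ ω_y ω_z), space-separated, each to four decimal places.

o_n = [1.1867, 1.6120, -0.2384]
J₁: ẑ×o_n = [-1.6120, 1.1867, 0.0000], ω = ẑ
J2: z=[-0.7986, -0.6018, 0.0000] o=[-0.1264, 0.1677, 0.0000] → [0.1435, -0.1904, -0.3632, -0.7986, -0.6018, 0.0000]
J3: z=[0.4677, -0.6207, -0.6293] o=[-0.0431, 0.0571, 0.1710] → [1.2326, -0.5824, 1.4905, 0.4677, -0.6207, -0.6293]
J4: z=[0.4677, -0.6207, -0.6293] o=[0.2616, 0.5439, -0.2416] → [0.6702, -0.5837, 1.0737, 0.4677, -0.6207, -0.6293]
J5: z=[-0.1894, 0.6251, -0.7572] o=[0.8918, 0.8895, -0.1140] → [0.4694, -0.2469, -0.3212, -0.1894, 0.6251, -0.7572]
V = J·q̇ = [-1.6385, 1.1969, -0.8169, -0.6198, 0.1099, 1.1559]

-1.6385 1.1969 -0.8169 -0.6198 0.1099 1.1559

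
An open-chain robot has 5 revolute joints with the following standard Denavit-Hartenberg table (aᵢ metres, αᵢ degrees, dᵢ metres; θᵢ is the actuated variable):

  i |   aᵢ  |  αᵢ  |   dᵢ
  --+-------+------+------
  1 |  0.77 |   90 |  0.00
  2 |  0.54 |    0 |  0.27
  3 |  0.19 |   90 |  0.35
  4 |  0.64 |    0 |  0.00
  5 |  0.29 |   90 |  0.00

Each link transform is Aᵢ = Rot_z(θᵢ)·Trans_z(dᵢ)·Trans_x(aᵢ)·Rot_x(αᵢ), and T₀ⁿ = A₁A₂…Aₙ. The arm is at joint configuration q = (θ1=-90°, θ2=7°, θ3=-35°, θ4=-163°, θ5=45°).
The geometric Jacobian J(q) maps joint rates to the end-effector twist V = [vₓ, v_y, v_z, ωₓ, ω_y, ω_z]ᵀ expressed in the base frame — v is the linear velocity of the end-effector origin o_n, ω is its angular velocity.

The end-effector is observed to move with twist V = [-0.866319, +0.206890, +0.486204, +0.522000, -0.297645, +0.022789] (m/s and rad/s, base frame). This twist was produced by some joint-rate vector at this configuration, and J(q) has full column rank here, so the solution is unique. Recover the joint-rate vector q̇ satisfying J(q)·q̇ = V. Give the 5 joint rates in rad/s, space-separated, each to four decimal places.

-0.5370 0.1930 -0.7150 -0.5610 -0.0730

o_n = [-0.1768, -0.8131, 0.3279]
J₁: ẑ×o_n = [0.8131, -0.1768, 0.0000], ω = ẑ
J2: z=[-1.0000, -0.0000, 0.0000] o=[0.0000, -0.7700, 0.0000] → [-0.0000, 0.3279, 0.0431, -1.0000, -0.0000, 0.0000]
J3: z=[-1.0000, -0.0000, 0.0000] o=[-0.2700, -1.3060, 0.0658] → [-0.0000, 0.2621, -0.4928, -1.0000, -0.0000, 0.0000]
J4: z=[-0.0000, 0.4695, -0.8829] o=[-0.6200, -1.4737, -0.0234] → [0.7482, -0.3913, -0.2081, -0.0000, 0.4695, -0.8829]
J5: z=[-0.0000, 0.4695, -0.8829] o=[-0.4329, -0.9333, 0.2639] → [0.1361, -0.2261, -0.1202, -0.0000, 0.4695, -0.8829]
q̇ = J⁺·V = [-0.5370, 0.1930, -0.7150, -0.5610, -0.0730]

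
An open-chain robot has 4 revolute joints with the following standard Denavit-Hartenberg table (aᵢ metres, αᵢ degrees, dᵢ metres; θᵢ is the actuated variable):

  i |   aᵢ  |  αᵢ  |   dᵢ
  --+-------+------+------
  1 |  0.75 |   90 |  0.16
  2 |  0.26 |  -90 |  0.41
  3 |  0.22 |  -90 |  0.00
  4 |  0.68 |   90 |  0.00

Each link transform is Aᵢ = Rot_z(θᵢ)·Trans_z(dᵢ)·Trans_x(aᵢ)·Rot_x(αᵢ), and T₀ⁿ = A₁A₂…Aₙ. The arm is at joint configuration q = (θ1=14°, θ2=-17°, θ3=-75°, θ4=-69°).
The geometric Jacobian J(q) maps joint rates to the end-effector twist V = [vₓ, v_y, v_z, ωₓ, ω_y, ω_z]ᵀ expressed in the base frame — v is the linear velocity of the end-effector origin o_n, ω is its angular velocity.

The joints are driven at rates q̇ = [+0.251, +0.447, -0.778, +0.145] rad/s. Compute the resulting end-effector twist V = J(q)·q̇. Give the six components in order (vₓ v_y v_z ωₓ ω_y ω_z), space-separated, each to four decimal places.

o_n = [1.4680, -0.5181, 0.6560]
J₁: ẑ×o_n = [0.5181, 1.4680, -0.0000], ω = ẑ
J2: z=[0.2419, -0.9703, 0.0000] o=[0.7277, 0.1814, 0.1600] → [-0.4813, -0.1200, 0.5490, 0.2419, -0.9703, 0.0000]
J3: z=[0.2837, 0.0707, 0.9563] o=[1.0682, -0.1562, 0.0840] → [0.3866, 0.2201, -0.1310, 0.2837, 0.0707, 0.9563]
J4: z=[0.8337, 0.4746, -0.2824] o=[1.1724, -0.3492, 0.0673] → [0.2317, -0.5742, -0.2811, 0.8337, 0.4746, -0.2824]
V = J·q̇ = [-0.3522, 0.0604, 0.3065, 0.0083, -0.4199, -0.5340]

-0.3522 0.0604 0.3065 0.0083 -0.4199 -0.5340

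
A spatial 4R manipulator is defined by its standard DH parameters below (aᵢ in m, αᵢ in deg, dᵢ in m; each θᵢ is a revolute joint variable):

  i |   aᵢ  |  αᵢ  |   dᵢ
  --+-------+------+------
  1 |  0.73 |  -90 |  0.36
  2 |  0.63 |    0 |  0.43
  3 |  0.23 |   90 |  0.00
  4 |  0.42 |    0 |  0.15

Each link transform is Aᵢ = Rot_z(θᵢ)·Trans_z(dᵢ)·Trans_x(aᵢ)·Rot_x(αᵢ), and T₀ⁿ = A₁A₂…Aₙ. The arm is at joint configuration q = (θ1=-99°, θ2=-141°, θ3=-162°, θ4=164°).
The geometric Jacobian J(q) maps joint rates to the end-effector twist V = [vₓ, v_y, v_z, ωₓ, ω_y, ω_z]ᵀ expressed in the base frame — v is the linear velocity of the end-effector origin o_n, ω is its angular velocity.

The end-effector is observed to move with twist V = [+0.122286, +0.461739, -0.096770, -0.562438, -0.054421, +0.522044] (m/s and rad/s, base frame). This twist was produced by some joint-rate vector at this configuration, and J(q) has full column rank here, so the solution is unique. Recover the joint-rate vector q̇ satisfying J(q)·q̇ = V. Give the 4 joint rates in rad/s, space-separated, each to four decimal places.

o_n = [0.4966, -0.3536, 0.9839]
J₁: ẑ×o_n = [0.3536, 0.4966, -0.0000], ω = ẑ
J2: z=[0.9877, -0.1564, 0.0000] o=[-0.1142, -0.7210, 0.3600] → [-0.0976, -0.6162, 0.4584, 0.9877, -0.1564, 0.0000]
J3: z=[0.9877, -0.1564, 0.0000] o=[0.3871, -0.3047, 0.7565] → [-0.0356, -0.2246, -0.0312, 0.9877, -0.1564, 0.0000]
J4: z=[-0.1312, -0.8283, 0.5446] o=[0.3675, -0.4284, 0.5636] → [-0.3889, 0.1254, 0.0971, -0.1312, -0.8283, 0.5446]
q̇ = J⁺·V = [0.4300, -0.2660, -0.2810, 0.1690]

0.4300 -0.2660 -0.2810 0.1690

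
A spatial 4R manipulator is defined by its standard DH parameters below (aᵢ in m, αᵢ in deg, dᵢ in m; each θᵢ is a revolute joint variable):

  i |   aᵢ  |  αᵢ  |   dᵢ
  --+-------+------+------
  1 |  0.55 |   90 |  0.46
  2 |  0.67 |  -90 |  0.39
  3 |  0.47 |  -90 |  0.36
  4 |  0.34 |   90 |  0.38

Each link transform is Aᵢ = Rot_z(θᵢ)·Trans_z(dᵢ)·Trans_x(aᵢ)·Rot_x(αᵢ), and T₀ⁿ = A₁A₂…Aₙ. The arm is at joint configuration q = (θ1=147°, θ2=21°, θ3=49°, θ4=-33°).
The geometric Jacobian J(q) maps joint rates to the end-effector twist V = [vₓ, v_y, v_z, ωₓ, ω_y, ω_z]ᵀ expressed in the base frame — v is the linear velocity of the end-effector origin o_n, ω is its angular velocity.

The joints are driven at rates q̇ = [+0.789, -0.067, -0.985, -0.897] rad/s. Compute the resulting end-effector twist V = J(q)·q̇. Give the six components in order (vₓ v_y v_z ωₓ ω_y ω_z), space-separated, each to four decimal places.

-0.5566 -0.3494 0.4470 -0.5421 0.9738 0.1120

o_n = [-1.2191, 0.2799, 1.2838]
J₁: ẑ×o_n = [-0.2799, -1.2191, 0.0000], ω = ẑ
J2: z=[0.5446, 0.8387, 0.0000] o=[-0.4613, 0.2996, 0.4600] → [0.6909, -0.4487, 0.6249, 0.5446, 0.8387, 0.0000]
J3: z=[0.3006, -0.1952, 0.9336] o=[-0.7734, 0.9673, 0.7001] → [0.5278, -0.5915, -0.2936, 0.3006, -0.1952, 0.9336]
J4: z=[0.2336, -0.9340, -0.2705] o=[-1.0999, 0.7563, 1.1467] → [-0.2569, 0.0002, -0.2227, 0.2336, -0.9340, -0.2705]
V = J·q̇ = [-0.5566, -0.3494, 0.4470, -0.5421, 0.9738, 0.1120]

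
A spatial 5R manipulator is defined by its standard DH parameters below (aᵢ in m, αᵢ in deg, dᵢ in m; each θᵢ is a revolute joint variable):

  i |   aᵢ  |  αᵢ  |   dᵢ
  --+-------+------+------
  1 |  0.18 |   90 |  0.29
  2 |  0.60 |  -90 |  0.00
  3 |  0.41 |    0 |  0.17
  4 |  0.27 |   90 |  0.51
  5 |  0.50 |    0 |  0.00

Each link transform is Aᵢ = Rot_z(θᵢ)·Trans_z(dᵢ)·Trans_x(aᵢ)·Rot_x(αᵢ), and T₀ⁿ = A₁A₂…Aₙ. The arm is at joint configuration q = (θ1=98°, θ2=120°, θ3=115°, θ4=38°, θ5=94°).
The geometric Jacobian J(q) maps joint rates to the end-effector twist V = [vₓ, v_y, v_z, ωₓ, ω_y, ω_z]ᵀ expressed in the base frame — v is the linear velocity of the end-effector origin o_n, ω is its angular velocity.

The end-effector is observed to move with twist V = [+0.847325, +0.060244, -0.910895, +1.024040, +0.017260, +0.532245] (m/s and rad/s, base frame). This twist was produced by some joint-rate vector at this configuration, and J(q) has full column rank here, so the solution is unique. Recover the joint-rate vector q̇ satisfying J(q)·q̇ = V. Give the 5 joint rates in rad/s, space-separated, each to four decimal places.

o_n = [-0.3415, -1.0068, -0.1113]
J₁: ẑ×o_n = [1.0068, -0.3415, 0.0000], ω = ẑ
J2: z=[0.9903, 0.1392, 0.0000] o=[-0.0251, 0.1782, 0.2900] → [-0.0558, 0.3974, -1.1295, 0.9903, 0.1392, 0.0000]
J3: z=[0.1205, -0.8576, -0.5000] o=[0.0167, -0.1188, 0.8096] → [0.3458, 0.2901, -0.4142, 0.1205, -0.8576, -0.5000]
J4: z=[0.1205, -0.8576, -0.5000] o=[-0.3428, -0.2305, 0.5746] → [0.2000, 0.0820, -0.0924, 0.1205, -0.8576, -0.5000]
J5: z=[-0.8507, -0.3488, 0.3932] o=[-0.4195, -0.5659, 0.1112] → [0.2510, -0.1586, 0.4023, -0.8507, -0.3488, 0.3932]
q̇ = J⁺·V = [0.9150, 0.4890, 0.2880, 0.0120, -0.5920]

0.9150 0.4890 0.2880 0.0120 -0.5920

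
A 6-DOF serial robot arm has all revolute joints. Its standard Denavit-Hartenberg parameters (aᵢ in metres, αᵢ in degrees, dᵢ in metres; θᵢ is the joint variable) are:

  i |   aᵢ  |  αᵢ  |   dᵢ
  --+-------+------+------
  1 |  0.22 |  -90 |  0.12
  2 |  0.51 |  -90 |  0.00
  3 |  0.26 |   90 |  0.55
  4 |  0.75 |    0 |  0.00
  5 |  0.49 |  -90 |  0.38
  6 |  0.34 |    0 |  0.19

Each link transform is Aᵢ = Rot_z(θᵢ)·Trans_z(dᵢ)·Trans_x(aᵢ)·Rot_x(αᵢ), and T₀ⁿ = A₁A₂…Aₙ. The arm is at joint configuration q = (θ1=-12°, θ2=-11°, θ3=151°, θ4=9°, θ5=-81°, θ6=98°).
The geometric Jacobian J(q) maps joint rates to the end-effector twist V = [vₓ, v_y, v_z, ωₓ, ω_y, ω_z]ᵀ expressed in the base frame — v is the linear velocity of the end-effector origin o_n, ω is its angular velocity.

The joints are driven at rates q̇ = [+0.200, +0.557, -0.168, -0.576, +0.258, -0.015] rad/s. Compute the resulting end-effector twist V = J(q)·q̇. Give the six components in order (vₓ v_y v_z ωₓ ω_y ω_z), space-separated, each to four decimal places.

o_n = [-0.4658, -0.5931, -0.2981]
J₁: ẑ×o_n = [0.5931, -0.4658, 0.0000], ω = ẑ
J2: z=[0.2079, 0.9781, 0.0000] o=[0.2152, -0.0457, 0.1200] → [-0.4090, 0.0869, 0.5524, 0.2079, 0.9781, 0.0000]
J3: z=[0.1866, -0.0397, -0.9816] o=[0.7049, -0.1498, 0.2173] → [-0.4147, 1.2454, -0.1292, 0.1866, -0.0397, -0.9816]
J4: z=[0.2837, -0.9545, 0.0925] o=[0.5630, -0.2485, -0.3660] → [-0.0329, -0.1144, -1.0797, 0.2837, -0.9545, 0.0925]
J5: z=[0.2837, -0.9545, 0.0925] o=[-0.1119, -0.4722, -0.6048] → [-0.2815, -0.1197, -0.3721, 0.2837, -0.9545, 0.0925]
J6: z=[-0.8369, -0.2935, -0.4621] o=[-0.2335, -0.8612, -0.1374] → [0.1710, -0.0271, -0.2926, -0.8369, -0.2935, -0.4621]
V = J·q̇ = [-0.0958, -0.2186, 0.8597, 0.0068, 0.8594, 0.3424]

-0.0958 -0.2186 0.8597 0.0068 0.8594 0.3424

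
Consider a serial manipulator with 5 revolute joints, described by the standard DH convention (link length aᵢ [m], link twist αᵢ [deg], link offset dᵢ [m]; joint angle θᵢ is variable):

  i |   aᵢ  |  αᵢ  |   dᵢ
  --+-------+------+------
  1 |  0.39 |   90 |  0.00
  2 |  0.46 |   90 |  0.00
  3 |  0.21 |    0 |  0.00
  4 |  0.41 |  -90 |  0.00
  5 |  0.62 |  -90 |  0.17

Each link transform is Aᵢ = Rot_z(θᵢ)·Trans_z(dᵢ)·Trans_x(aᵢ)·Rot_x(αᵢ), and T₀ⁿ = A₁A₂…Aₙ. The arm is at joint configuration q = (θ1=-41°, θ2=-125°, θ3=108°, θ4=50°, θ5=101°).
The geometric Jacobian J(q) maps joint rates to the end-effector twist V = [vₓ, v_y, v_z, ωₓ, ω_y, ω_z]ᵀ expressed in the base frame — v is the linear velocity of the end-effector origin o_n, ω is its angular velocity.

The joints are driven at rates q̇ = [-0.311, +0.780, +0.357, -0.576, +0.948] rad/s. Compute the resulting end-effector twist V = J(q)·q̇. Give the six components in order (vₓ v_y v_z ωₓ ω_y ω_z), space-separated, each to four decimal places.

o_n = [0.5449, -0.6742, -0.3990]
J₁: ẑ×o_n = [0.6742, 0.5449, -0.0000], ω = ẑ
J2: z=[-0.6561, -0.7547, 0.0000] o=[0.2943, -0.2559, 0.0000] → [0.3011, -0.2618, 0.4636, -0.6561, -0.7547, 0.0000]
J3: z=[-0.6182, 0.5374, 0.5736] o=[0.0952, -0.0828, -0.3768] → [0.3273, 0.2442, 0.1240, -0.6182, 0.5374, 0.5736]
J4: z=[-0.6182, 0.5374, 0.5736] o=[-0.0077, -0.2579, -0.3237] → [0.1983, 0.2704, -0.0396, -0.6182, 0.5374, 0.5736]
J5: z=[0.7704, 0.5588, 0.3069] o=[0.0561, -0.5169, -0.0123] → [-0.1678, 0.4480, -0.3944, 0.7704, 0.5588, 0.3069]
V = J·q̇ = [-0.1313, -0.0175, 0.0548, 0.3540, -0.1766, -0.1457]

-0.1313 -0.0175 0.0548 0.3540 -0.1766 -0.1457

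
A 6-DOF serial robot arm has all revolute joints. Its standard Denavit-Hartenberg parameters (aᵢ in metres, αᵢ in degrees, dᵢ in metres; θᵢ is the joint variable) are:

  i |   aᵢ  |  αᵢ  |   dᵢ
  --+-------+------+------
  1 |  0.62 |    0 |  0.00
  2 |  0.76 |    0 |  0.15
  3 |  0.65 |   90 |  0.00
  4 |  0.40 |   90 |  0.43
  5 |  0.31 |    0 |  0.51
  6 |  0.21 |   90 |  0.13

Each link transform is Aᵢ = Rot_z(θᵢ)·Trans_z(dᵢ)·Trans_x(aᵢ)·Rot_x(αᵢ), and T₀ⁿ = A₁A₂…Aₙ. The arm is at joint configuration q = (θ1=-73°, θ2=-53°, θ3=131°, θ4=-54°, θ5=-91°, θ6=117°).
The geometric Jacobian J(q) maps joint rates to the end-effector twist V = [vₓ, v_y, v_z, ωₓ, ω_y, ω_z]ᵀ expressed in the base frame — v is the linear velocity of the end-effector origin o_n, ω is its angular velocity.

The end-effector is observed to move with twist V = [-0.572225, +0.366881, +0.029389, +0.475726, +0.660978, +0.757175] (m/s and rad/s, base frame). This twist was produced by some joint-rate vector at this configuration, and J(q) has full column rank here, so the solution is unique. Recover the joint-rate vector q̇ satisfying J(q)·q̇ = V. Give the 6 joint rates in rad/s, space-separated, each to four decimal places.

-0.0250 -0.2110 0.6070 -0.6170 0.1180 -0.7750

o_n = [0.2263, -1.3777, -0.6981]
J₁: ẑ×o_n = [1.3777, 0.2263, -0.0000], ω = ẑ
J2: z=[0.0000, 0.0000, 1.0000] o=[0.1813, -0.5929, 0.0000] → [0.7847, 0.0451, -0.0000, 0.0000, 0.0000, 1.0000]
J3: z=[0.0000, 0.0000, 1.0000] o=[-0.2654, -1.2078, 0.1500] → [0.1699, 0.4918, -0.0000, 0.0000, 0.0000, 1.0000]
J4: z=[0.0872, -0.9962, 0.0000] o=[0.3821, -1.1511, 0.1500] → [0.8449, 0.0739, -0.1749, 0.0872, -0.9962, 0.0000]
J5: z=[-0.8059, -0.0705, -0.5878] o=[0.6538, -1.5590, -0.1736] → [0.1436, -0.1715, -0.1763, -0.8059, -0.0705, -0.5878]
J6: z=[-0.8059, -0.0705, -0.5878] o=[0.2126, -1.2864, -0.4690] → [-0.0375, -0.1927, 0.0745, -0.8059, -0.0705, -0.5878]
q̇ = J⁺·V = [-0.0250, -0.2110, 0.6070, -0.6170, 0.1180, -0.7750]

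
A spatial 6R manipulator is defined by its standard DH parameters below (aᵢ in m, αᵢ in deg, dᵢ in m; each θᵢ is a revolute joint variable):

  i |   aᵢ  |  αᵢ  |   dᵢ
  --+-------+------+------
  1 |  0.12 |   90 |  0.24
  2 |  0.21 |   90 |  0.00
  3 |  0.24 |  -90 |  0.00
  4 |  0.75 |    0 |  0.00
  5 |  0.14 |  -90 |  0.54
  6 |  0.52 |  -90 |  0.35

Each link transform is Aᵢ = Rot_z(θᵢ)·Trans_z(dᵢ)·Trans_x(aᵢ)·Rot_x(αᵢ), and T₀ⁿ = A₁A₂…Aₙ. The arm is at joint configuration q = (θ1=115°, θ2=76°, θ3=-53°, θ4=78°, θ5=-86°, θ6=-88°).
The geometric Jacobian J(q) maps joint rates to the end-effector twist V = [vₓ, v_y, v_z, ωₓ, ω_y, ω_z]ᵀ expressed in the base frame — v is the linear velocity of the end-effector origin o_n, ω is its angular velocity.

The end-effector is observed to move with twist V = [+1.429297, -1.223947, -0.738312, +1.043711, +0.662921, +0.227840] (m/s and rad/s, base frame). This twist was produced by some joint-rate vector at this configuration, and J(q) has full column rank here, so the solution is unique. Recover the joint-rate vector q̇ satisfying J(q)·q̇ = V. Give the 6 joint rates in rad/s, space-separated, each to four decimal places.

o_n = [0.3810, -0.4443, 1.8720]
J₁: ẑ×o_n = [0.4443, 0.3810, -0.0000], ω = ẑ
J2: z=[0.9063, 0.4226, 0.0000] o=[-0.0507, 0.1088, 0.2400] → [0.6897, -1.4791, -0.6837, 0.9063, 0.4226, 0.0000]
J3: z=[-0.4101, 0.8794, -0.2419] o=[-0.0722, 0.1548, 0.4438] → [1.1111, 0.4760, -0.1529, -0.4101, 0.8794, -0.2419]
J4: z=[0.4638, 0.4294, 0.7749] o=[-0.2607, 0.1055, 0.5839] → [0.9792, -0.1002, -0.5305, 0.4638, 0.4294, 0.7749]
J5: z=[0.4638, 0.4294, 0.7749] o=[-0.0823, -0.5717, 0.8524] → [0.3391, -0.1138, -0.1399, 0.4638, 0.4294, 0.7749]
J6: z=[0.2968, -0.8994, 0.3208] o=[0.0513, -0.3512, 1.3471] → [-0.4422, -0.0500, 0.2689, 0.2968, -0.8994, 0.3208]
q̇ = J⁺·V = [-0.3270, 0.9300, 0.8090, 0.2650, 0.3740, 0.7960]

-0.3270 0.9300 0.8090 0.2650 0.3740 0.7960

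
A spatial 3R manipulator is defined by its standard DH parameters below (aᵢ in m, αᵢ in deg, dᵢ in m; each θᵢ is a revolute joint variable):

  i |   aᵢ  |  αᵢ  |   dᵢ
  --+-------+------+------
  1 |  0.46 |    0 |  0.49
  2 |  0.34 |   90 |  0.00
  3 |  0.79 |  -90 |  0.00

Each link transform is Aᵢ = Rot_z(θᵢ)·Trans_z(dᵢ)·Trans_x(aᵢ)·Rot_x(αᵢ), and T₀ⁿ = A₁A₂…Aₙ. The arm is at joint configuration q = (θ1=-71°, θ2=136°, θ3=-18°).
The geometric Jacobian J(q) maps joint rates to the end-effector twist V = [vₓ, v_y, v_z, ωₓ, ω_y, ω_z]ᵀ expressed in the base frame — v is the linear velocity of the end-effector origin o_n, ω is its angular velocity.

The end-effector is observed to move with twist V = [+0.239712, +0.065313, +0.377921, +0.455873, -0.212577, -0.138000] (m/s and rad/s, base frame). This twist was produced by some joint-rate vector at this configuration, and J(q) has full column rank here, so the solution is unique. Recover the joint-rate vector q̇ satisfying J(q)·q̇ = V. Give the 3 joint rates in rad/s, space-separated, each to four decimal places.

o_n = [0.6110, 0.5541, 0.2459]
J₁: ẑ×o_n = [-0.5541, 0.6110, 0.0000], ω = ẑ
J2: z=[0.0000, 0.0000, 1.0000] o=[0.1498, -0.4349, 0.4900] → [-0.9891, 0.4612, 0.0000, 0.0000, 0.0000, 1.0000]
J3: z=[0.9063, -0.4226, 0.0000] o=[0.2935, -0.1268, 0.4900] → [0.1032, 0.2213, 0.7513, 0.9063, -0.4226, 0.0000]
q̇ = J⁺·V = [0.1180, -0.2560, 0.5030]

0.1180 -0.2560 0.5030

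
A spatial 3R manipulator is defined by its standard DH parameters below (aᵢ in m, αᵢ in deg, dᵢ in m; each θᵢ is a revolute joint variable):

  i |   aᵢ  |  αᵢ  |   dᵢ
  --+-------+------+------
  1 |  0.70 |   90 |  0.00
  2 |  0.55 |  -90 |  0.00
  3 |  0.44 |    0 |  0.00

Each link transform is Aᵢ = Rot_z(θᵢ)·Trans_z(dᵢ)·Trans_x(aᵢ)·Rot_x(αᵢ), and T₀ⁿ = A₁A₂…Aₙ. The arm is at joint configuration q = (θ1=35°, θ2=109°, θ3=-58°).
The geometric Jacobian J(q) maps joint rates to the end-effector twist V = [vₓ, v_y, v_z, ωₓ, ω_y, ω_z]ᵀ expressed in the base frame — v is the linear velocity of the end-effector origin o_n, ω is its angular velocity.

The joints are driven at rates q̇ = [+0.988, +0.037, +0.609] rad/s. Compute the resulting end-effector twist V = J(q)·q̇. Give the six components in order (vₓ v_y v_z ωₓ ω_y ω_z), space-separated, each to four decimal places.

o_n = [0.5786, -0.0504, 0.7405]
J₁: ẑ×o_n = [0.0504, 0.5786, -0.0000], ω = ẑ
J2: z=[0.5736, -0.8192, 0.0000] o=[0.5734, 0.4015, 0.0000] → [-0.6066, -0.4247, -0.2550, 0.5736, -0.8192, 0.0000]
J3: z=[-0.7745, -0.5423, -0.3256] o=[0.4267, 0.2988, 0.5200] → [-0.2333, 0.1213, 0.3528, -0.7745, -0.5423, -0.3256]
V = J·q̇ = [-0.1147, 0.6298, 0.2054, -0.4505, -0.3606, 0.7897]

-0.1147 0.6298 0.2054 -0.4505 -0.3606 0.7897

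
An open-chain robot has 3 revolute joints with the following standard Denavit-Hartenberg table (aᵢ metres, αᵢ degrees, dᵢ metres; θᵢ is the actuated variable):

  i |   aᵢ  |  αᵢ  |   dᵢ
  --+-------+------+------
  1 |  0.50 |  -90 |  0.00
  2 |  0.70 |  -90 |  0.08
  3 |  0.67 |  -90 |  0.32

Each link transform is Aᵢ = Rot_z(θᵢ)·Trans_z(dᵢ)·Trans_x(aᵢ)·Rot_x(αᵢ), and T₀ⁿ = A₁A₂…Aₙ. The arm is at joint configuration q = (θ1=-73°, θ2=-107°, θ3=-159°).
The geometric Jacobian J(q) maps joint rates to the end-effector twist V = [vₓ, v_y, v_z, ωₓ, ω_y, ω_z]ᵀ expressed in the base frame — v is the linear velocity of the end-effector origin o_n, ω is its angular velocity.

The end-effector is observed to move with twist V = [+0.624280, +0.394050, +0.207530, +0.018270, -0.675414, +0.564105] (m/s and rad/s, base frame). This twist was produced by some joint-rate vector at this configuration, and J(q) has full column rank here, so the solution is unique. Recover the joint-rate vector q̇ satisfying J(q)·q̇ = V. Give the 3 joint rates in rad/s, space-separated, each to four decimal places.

0.3650 -0.1800 0.6810

o_n = [0.5354, -0.6564, 0.1648]
J₁: ẑ×o_n = [0.6564, 0.5354, -0.0000], ω = ẑ
J2: z=[0.9563, 0.2924, 0.0000] o=[0.1462, -0.4782, 0.0000] → [0.0482, -0.1576, -0.2842, 0.9563, 0.2924, 0.0000]
J3: z=[0.2796, -0.9145, 0.2924] o=[0.1629, -0.2590, 0.6694] → [0.5776, 0.2500, 0.2296, 0.2796, -0.9145, 0.2924]
q̇ = J⁺·V = [0.3650, -0.1800, 0.6810]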